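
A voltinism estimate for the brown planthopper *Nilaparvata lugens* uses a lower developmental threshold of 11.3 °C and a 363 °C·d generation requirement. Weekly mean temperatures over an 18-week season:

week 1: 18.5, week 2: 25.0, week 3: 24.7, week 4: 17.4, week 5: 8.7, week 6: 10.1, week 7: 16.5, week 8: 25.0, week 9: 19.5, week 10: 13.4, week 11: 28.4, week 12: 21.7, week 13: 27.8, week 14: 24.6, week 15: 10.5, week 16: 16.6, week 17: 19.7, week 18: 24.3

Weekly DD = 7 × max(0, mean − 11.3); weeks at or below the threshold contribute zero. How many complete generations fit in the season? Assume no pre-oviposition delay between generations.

Weekly DD (7 × max(0, T̄ − 11.3)): 50.4, 95.9, 93.8, 42.7, 0.0, 0.0, 36.4, 95.9, 57.4, 14.7, 119.7, 72.8, 115.5, 93.1, 0.0, 37.1, 58.8, 91.0.
Season total = 1075.2 DD.
Complete generations = ⌊1075.2 / 363⌋ = 2.

2 generations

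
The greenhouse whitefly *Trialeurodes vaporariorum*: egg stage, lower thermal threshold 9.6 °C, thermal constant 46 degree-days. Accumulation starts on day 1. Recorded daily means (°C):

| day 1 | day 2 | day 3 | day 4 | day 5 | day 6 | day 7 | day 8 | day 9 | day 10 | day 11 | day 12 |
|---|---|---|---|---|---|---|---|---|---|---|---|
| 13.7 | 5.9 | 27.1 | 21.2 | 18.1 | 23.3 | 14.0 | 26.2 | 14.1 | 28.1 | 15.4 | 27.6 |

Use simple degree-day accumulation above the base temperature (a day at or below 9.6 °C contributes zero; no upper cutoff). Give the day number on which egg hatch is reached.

day 6

Daily DD above 9.6 °C: 4.1, 0.0, 17.5, 11.6, 8.5, 13.7, 4.4, 16.6, 4.5, 18.5, 5.8, 18.0.
Cumulative: 4.1, 4.1, 21.6, 33.2, 41.7, 55.4, 59.8, 76.4, 80.9, 99.4, 105.2, 123.2.
The total first reaches 46 DD on day 6.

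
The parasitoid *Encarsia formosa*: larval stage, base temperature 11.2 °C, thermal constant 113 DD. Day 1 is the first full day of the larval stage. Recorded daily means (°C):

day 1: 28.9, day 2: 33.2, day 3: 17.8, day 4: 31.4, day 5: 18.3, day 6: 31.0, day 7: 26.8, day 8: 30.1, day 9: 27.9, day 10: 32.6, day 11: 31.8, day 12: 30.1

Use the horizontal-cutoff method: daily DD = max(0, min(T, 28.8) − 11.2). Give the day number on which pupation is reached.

Daily DD above 11.2 °C (capped at 17.6): 17.6, 17.6, 6.6, 17.6, 7.1, 17.6, 15.6, 17.6, 16.7, 17.6, 17.6, 17.6.
Cumulative: 17.6, 35.2, 41.8, 59.4, 66.5, 84.1, 99.7, 117.3, 134.0, 151.6, 169.2, 186.8.
The total first reaches 113 DD on day 8.

day 8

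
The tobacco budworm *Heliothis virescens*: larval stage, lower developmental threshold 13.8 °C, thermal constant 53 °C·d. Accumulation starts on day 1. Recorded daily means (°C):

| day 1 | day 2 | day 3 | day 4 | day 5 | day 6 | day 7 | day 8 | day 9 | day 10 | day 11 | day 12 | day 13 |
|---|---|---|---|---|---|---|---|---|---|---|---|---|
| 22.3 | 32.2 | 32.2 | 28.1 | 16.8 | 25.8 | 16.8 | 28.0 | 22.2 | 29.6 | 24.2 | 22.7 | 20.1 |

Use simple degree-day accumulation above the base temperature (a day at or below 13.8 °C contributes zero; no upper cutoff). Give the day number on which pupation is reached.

Daily DD above 13.8 °C: 8.5, 18.4, 18.4, 14.3, 3.0, 12.0, 3.0, 14.2, 8.4, 15.8, 10.4, 8.9, 6.3.
Cumulative: 8.5, 26.9, 45.3, 59.6, 62.6, 74.6, 77.6, 91.8, 100.2, 116.0, 126.4, 135.3, 141.6.
The total first reaches 53 DD on day 4.

day 4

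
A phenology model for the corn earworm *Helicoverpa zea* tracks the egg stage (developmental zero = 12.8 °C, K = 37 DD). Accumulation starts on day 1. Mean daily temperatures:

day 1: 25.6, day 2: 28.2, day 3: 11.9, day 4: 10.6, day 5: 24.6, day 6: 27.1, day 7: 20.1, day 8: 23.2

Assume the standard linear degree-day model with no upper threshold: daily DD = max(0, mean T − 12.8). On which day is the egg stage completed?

Daily DD above 12.8 °C: 12.8, 15.4, 0.0, 0.0, 11.8, 14.3, 7.3, 10.4.
Cumulative: 12.8, 28.2, 28.2, 28.2, 40.0, 54.3, 61.6, 72.0.
The total first reaches 37 DD on day 5.

day 5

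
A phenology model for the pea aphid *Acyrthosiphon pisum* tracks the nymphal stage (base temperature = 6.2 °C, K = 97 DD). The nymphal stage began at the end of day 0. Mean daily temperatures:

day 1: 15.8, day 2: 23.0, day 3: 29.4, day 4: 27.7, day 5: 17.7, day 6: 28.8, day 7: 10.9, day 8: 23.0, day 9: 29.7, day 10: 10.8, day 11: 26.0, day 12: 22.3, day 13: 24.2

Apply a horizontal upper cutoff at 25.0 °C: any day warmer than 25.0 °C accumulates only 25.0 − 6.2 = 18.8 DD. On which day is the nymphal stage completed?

day 7

Daily DD above 6.2 °C (capped at 18.8): 9.6, 16.8, 18.8, 18.8, 11.5, 18.8, 4.7, 16.8, 18.8, 4.6, 18.8, 16.1, 18.0.
Cumulative: 9.6, 26.4, 45.2, 64.0, 75.5, 94.3, 99.0, 115.8, 134.6, 139.2, 158.0, 174.1, 192.1.
The total first reaches 97 DD on day 7.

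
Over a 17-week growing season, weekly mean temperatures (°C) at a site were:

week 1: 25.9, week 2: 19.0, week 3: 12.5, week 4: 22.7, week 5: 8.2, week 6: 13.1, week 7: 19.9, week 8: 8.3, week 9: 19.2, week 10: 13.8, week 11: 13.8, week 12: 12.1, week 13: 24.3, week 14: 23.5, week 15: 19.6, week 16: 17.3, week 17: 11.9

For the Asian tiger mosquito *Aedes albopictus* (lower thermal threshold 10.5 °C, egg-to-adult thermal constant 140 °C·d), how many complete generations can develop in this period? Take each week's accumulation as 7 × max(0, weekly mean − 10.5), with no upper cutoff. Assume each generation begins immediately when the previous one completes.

5 generations

Weekly DD (7 × max(0, T̄ − 10.5)): 107.8, 59.5, 14.0, 85.4, 0.0, 18.2, 65.8, 0.0, 60.9, 23.1, 23.1, 11.2, 96.6, 91.0, 63.7, 47.6, 9.8.
Season total = 777.7 DD.
Complete generations = ⌊777.7 / 140⌋ = 5.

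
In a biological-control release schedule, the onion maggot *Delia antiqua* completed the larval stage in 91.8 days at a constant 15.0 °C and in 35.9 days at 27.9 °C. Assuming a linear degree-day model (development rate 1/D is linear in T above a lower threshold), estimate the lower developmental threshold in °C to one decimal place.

6.7 °C

Equal thermal constants: D₁(T₁ − T_b) = D₂(T₂ − T_b).
91.8·(15.0 − T_b) = 35.9·(27.9 − T_b)
T_b = (91.8·15.0 − 35.9·27.9) / (91.8 − 35.9) = 375.39 / 55.9 = 6.715 °C ≈ 6.7 °C.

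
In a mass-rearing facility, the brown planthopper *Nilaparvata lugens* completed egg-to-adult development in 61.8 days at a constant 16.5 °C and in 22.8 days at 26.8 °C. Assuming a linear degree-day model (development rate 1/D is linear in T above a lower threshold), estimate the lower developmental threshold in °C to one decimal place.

10.5 °C

Under the model K = D·(T − T_b), so D₁·(T₁ − T_b) = D₂·(T₂ − T_b).
61.8·(16.5 − T_b) = 22.8·(26.8 − T_b)
T_b = (61.8·16.5 − 22.8·26.8) / (61.8 − 22.8) = 408.66 / 39.0 = 10.478 °C ≈ 10.5 °C.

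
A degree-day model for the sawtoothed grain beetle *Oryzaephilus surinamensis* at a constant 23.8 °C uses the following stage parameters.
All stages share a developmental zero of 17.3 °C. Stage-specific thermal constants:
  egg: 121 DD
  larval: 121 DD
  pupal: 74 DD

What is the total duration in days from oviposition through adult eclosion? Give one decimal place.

Daily accumulation at 23.8 °C = 23.8 − 17.3 = 6.5 DD/day.
Total K = 121 + 121 + 74 = 316 DD.
Total duration = 316 / 6.5 = 48.615 ≈ 48.6 days.

48.6 days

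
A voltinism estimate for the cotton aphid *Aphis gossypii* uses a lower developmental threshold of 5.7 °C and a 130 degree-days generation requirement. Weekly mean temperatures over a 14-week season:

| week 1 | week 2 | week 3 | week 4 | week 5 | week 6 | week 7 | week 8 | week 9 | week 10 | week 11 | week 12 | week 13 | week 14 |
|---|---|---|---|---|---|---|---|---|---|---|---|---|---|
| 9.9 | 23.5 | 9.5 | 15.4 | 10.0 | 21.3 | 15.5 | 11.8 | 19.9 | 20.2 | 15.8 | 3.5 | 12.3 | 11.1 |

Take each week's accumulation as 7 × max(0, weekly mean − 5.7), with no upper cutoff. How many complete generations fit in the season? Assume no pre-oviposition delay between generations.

Weekly DD (7 × max(0, T̄ − 5.7)): 29.4, 124.6, 26.6, 67.9, 30.1, 109.2, 68.6, 42.7, 99.4, 101.5, 70.7, 0.0, 46.2, 37.8.
Season total = 854.7 DD.
Complete generations = ⌊854.7 / 130⌋ = 6.

6 generations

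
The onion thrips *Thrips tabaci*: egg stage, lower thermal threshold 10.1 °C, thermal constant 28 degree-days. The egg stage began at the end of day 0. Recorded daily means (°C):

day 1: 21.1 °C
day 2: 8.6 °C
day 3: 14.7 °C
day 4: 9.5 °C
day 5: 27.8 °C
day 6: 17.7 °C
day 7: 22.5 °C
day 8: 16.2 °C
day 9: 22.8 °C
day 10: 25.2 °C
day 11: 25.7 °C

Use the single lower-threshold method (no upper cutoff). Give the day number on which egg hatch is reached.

day 5

Daily DD above 10.1 °C: 11.0, 0.0, 4.6, 0.0, 17.7, 7.6, 12.4, 6.1, 12.7, 15.1, 15.6.
Cumulative: 11.0, 11.0, 15.6, 15.6, 33.3, 40.9, 53.3, 59.4, 72.1, 87.2, 102.8.
The total first reaches 28 DD on day 5.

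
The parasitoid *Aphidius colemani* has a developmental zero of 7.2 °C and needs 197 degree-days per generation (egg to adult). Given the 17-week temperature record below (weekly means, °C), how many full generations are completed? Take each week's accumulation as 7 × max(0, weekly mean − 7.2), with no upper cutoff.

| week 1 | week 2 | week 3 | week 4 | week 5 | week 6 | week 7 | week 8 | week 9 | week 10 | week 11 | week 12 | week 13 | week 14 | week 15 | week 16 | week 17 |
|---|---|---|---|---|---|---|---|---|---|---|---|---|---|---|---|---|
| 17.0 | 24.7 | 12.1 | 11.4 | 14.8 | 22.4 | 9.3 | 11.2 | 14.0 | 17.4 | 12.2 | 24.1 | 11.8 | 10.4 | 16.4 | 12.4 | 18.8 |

4 generations

Weekly DD (7 × max(0, T̄ − 7.2)): 68.6, 122.5, 34.3, 29.4, 53.2, 106.4, 14.7, 28.0, 47.6, 71.4, 35.0, 118.3, 32.2, 22.4, 64.4, 36.4, 81.2.
Season total = 966.0 DD.
Complete generations = ⌊966.0 / 197⌋ = 4.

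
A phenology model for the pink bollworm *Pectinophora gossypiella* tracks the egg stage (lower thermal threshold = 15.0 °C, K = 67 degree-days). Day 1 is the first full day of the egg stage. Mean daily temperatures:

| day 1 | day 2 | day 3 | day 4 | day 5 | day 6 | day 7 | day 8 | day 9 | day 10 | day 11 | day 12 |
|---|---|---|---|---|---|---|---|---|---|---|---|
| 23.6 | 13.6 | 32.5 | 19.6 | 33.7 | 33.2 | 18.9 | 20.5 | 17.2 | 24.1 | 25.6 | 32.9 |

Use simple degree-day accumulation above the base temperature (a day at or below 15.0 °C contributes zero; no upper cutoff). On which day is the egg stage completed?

Daily DD above 15.0 °C: 8.6, 0.0, 17.5, 4.6, 18.7, 18.2, 3.9, 5.5, 2.2, 9.1, 10.6, 17.9.
Cumulative: 8.6, 8.6, 26.1, 30.7, 49.4, 67.6, 71.5, 77.0, 79.2, 88.3, 98.9, 116.8.
The total first reaches 67 DD on day 6.

day 6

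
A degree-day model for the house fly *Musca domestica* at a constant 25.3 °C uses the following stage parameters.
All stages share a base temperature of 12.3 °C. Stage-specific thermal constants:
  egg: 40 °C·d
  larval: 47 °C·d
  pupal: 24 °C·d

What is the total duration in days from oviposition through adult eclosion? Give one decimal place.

Daily accumulation at 25.3 °C = 25.3 − 12.3 = 13.0 DD/day.
Total K = 40 + 47 + 24 = 111 DD.
Total duration = 111 / 13.0 = 8.538 ≈ 8.5 days.

8.5 days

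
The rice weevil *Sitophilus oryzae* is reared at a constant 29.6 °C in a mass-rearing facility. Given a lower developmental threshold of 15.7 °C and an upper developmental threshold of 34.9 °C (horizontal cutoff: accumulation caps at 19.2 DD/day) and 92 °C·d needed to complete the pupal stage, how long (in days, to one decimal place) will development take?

Daily accumulation = 29.6 − 15.7 = 13.9 DD/day.
Duration = 92 / 13.9 = 6.619 ≈ 6.6 days.

6.6 days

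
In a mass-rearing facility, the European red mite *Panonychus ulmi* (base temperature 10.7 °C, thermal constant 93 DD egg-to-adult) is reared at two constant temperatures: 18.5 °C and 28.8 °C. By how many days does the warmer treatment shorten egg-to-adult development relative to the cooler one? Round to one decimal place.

6.8 days

At 18.5 °C: 93 / (18.5 − 10.7) = 93 / 7.8 = 11.923 d.
At 28.8 °C: 93 / (28.8 − 10.7) = 93 / 18.1 = 5.138 d.
Difference = |11.923 − 5.138| = 6.785 ≈ 6.8 days.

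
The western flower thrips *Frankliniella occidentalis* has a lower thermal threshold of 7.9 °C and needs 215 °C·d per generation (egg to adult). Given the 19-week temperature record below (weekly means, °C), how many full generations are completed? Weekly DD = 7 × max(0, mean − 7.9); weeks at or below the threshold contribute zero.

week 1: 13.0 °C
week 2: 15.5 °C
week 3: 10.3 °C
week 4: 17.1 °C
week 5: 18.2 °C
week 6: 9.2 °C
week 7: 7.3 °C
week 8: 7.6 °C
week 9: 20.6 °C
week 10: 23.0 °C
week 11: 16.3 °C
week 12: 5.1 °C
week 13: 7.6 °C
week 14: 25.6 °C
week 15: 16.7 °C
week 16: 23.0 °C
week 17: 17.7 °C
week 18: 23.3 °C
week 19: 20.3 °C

Weekly DD (7 × max(0, T̄ − 7.9)): 35.7, 53.2, 16.8, 64.4, 72.1, 9.1, 0.0, 0.0, 88.9, 105.7, 58.8, 0.0, 0.0, 123.9, 61.6, 105.7, 68.6, 107.8, 86.8.
Season total = 1059.1 DD.
Complete generations = ⌊1059.1 / 215⌋ = 4.

4 generations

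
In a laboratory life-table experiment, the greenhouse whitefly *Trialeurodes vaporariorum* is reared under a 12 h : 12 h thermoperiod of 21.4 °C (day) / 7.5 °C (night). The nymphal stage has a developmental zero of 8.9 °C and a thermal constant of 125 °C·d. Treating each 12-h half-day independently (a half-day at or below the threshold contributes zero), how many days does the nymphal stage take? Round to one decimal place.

Day half: max(0, 21.4 − 8.9) × 0.5 = 12.5 × 0.5 = 6.25 DD.
Night half: max(0, 7.5 − 8.9) × 0.5 = 0.0 × 0.5 = 0.00 DD.
Per 24 h: 6.25 DD/day.
Duration = 125 / 6.25 = 20.000 ≈ 20.0 days.

20.0 days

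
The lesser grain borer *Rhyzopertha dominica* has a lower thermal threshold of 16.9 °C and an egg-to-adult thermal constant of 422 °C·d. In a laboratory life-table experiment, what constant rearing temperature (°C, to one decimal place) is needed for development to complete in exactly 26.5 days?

32.8 °C

Required daily accumulation = 422 / 26.5 = 15.925 DD/day.
T = T_base + 15.925 = 16.9 + 15.925 = 32.825 ≈ 32.8 °C.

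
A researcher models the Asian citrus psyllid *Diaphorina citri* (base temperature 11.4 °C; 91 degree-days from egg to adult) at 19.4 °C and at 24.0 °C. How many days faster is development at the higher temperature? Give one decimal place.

At 19.4 °C: 91 / (19.4 − 11.4) = 91 / 8.0 = 11.375 d.
At 24.0 °C: 91 / (24.0 − 11.4) = 91 / 12.6 = 7.222 d.
Difference = |11.375 − 7.222| = 4.153 ≈ 4.2 days.

4.2 days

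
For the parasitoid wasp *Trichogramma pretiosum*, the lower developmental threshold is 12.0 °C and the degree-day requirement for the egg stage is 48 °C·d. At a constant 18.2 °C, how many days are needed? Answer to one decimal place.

7.7 days

Daily accumulation = 18.2 − 12.0 = 6.2 DD/day.
Duration = 48 / 6.2 = 7.742 ≈ 7.7 days.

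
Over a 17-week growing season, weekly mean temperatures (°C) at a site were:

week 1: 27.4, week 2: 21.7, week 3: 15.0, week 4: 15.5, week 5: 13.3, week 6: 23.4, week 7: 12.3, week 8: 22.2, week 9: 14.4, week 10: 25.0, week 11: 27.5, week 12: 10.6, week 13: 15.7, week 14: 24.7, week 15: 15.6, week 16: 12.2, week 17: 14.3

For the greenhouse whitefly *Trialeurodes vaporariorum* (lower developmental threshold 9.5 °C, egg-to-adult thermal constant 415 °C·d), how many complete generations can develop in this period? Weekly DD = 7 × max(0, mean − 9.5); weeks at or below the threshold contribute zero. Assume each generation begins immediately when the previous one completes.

Weekly DD (7 × max(0, T̄ − 9.5)): 125.3, 85.4, 38.5, 42.0, 26.6, 97.3, 19.6, 88.9, 34.3, 108.5, 126.0, 7.7, 43.4, 106.4, 42.7, 18.9, 33.6.
Season total = 1045.1 DD.
Complete generations = ⌊1045.1 / 415⌋ = 2.

2 generations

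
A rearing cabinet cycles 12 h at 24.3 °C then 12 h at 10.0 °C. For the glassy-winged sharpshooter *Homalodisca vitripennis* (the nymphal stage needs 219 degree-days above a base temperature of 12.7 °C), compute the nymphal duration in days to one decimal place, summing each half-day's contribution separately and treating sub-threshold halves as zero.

Day half: max(0, 24.3 − 12.7) × 0.5 = 11.6 × 0.5 = 5.80 DD.
Night half: max(0, 10.0 − 12.7) × 0.5 = 0.0 × 0.5 = 0.00 DD.
Per 24 h: 5.80 DD/day.
Duration = 219 / 5.80 = 37.759 ≈ 37.8 days.

37.8 days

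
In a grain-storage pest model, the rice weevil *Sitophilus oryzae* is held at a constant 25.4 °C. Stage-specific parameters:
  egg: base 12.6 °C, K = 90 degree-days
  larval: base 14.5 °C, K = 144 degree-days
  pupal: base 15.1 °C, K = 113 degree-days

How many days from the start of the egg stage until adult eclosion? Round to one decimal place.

egg: 90 / (25.4 − 12.6) = 90 / 12.8 = 7.031 d.
larval: 144 / (25.4 − 14.5) = 144 / 10.9 = 13.211 d.
pupal: 113 / (25.4 − 15.1) = 113 / 10.3 = 10.971 d.
Sum = 31.213 ≈ 31.2 days.

31.2 days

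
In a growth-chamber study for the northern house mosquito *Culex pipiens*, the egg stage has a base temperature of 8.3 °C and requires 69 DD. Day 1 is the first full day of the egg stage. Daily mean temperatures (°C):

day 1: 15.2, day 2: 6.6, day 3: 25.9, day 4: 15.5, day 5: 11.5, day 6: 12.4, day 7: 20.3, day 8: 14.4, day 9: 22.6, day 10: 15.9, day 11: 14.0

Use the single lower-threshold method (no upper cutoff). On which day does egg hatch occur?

day 9

Daily DD above 8.3 °C: 6.9, 0.0, 17.6, 7.2, 3.2, 4.1, 12.0, 6.1, 14.3, 7.6, 5.7.
Cumulative: 6.9, 6.9, 24.5, 31.7, 34.9, 39.0, 51.0, 57.1, 71.4, 79.0, 84.7.
The total first reaches 69 DD on day 9.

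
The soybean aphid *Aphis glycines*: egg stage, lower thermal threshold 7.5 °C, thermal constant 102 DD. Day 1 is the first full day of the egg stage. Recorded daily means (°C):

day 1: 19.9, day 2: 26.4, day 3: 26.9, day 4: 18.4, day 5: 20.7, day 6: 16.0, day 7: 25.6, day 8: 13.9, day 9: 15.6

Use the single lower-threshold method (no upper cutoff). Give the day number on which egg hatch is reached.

day 8

Daily DD above 7.5 °C: 12.4, 18.9, 19.4, 10.9, 13.2, 8.5, 18.1, 6.4, 8.1.
Cumulative: 12.4, 31.3, 50.7, 61.6, 74.8, 83.3, 101.4, 107.8, 115.9.
The total first reaches 102 DD on day 8.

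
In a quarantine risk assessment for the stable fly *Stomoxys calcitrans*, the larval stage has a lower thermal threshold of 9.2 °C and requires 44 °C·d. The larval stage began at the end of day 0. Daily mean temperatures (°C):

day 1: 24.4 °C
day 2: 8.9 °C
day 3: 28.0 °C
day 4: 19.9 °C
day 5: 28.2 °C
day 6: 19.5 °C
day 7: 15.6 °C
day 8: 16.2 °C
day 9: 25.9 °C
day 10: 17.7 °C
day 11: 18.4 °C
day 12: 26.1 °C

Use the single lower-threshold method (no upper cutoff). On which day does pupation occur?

Daily DD above 9.2 °C: 15.2, 0.0, 18.8, 10.7, 19.0, 10.3, 6.4, 7.0, 16.7, 8.5, 9.2, 16.9.
Cumulative: 15.2, 15.2, 34.0, 44.7, 63.7, 74.0, 80.4, 87.4, 104.1, 112.6, 121.8, 138.7.
The total first reaches 44 DD on day 4.

day 4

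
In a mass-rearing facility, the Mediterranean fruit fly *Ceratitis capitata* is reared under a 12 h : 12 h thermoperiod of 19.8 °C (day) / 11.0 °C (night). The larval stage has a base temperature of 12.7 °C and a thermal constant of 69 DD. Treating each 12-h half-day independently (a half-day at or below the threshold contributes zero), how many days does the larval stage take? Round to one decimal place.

Day half: max(0, 19.8 − 12.7) × 0.5 = 7.1 × 0.5 = 3.55 DD.
Night half: max(0, 11.0 − 12.7) × 0.5 = 0.0 × 0.5 = 0.00 DD.
Per 24 h: 3.55 DD/day.
Duration = 69 / 3.55 = 19.437 ≈ 19.4 days.

19.4 days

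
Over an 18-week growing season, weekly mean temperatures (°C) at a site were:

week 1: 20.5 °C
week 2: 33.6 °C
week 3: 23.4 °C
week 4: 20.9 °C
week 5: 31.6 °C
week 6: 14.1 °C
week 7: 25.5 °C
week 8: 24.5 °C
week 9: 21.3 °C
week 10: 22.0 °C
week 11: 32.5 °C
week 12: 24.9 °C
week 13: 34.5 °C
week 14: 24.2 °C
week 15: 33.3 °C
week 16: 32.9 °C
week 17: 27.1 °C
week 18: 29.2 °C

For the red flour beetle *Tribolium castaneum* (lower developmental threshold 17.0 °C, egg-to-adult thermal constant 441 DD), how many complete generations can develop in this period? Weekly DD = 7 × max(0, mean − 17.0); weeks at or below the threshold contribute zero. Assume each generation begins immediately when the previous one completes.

2 generations

Weekly DD (7 × max(0, T̄ − 17.0)): 24.5, 116.2, 44.8, 27.3, 102.2, 0.0, 59.5, 52.5, 30.1, 35.0, 108.5, 55.3, 122.5, 50.4, 114.1, 111.3, 70.7, 85.4.
Season total = 1210.3 DD.
Complete generations = ⌊1210.3 / 441⌋ = 2.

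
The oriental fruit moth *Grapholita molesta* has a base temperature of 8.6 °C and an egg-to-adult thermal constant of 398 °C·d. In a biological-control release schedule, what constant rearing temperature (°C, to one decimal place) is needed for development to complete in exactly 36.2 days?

19.6 °C

Required daily accumulation = 398 / 36.2 = 10.994 DD/day.
T = T_base + 10.994 = 8.6 + 10.994 = 19.594 ≈ 19.6 °C.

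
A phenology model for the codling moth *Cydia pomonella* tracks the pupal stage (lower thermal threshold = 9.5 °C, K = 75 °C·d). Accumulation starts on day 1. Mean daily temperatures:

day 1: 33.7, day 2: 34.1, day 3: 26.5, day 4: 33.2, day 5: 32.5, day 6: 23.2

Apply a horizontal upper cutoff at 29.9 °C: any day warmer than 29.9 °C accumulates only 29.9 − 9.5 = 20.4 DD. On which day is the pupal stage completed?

Daily DD above 9.5 °C (capped at 20.4): 20.4, 20.4, 17.0, 20.4, 20.4, 13.7.
Cumulative: 20.4, 40.8, 57.8, 78.2, 98.6, 112.3.
The total first reaches 75 DD on day 4.

day 4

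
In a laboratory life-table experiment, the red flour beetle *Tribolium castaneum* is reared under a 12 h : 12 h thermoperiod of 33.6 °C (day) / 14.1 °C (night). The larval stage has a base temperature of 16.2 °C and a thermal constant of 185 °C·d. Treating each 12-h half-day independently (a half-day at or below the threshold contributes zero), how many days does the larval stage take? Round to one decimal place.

Day half: max(0, 33.6 − 16.2) × 0.5 = 17.4 × 0.5 = 8.70 DD.
Night half: max(0, 14.1 − 16.2) × 0.5 = 0.0 × 0.5 = 0.00 DD.
Per 24 h: 8.70 DD/day.
Duration = 185 / 8.70 = 21.264 ≈ 21.3 days.

21.3 days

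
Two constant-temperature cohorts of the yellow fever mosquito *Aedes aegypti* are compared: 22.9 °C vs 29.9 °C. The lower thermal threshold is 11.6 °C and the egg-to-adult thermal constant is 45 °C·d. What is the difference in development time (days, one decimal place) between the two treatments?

1.5 days

At 22.9 °C: 45 / (22.9 − 11.6) = 45 / 11.3 = 3.982 d.
At 29.9 °C: 45 / (29.9 − 11.6) = 45 / 18.3 = 2.459 d.
Difference = |3.982 − 2.459| = 1.523 ≈ 1.5 days.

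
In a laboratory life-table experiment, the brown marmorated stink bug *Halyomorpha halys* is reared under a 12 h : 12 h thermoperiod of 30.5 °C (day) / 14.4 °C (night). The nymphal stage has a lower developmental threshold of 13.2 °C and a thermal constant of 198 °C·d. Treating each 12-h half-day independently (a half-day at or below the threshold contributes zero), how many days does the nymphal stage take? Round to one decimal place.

21.4 days

Day half: max(0, 30.5 − 13.2) × 0.5 = 17.3 × 0.5 = 8.65 DD.
Night half: max(0, 14.4 − 13.2) × 0.5 = 1.2 × 0.5 = 0.60 DD.
Per 24 h: 9.25 DD/day.
Duration = 198 / 9.25 = 21.405 ≈ 21.4 days.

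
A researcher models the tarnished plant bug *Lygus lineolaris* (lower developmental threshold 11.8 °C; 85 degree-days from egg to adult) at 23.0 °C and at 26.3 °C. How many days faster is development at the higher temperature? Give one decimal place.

1.7 days

At 23.0 °C: 85 / (23.0 − 11.8) = 85 / 11.2 = 7.589 d.
At 26.3 °C: 85 / (26.3 − 11.8) = 85 / 14.5 = 5.862 d.
Difference = |7.589 − 5.862| = 1.727 ≈ 1.7 days.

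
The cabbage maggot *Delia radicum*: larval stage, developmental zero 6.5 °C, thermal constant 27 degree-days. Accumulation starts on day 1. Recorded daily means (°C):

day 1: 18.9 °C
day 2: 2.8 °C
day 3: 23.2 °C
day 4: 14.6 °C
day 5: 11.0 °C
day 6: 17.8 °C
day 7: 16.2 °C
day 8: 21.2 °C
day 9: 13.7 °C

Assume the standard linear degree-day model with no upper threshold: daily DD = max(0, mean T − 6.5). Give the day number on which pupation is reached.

Daily DD above 6.5 °C: 12.4, 0.0, 16.7, 8.1, 4.5, 11.3, 9.7, 14.7, 7.2.
Cumulative: 12.4, 12.4, 29.1, 37.2, 41.7, 53.0, 62.7, 77.4, 84.6.
The total first reaches 27 DD on day 3.

day 3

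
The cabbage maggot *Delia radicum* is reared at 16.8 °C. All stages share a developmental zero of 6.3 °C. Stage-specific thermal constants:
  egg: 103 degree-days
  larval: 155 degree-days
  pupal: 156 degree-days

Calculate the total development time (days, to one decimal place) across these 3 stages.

39.4 days

Daily accumulation at 16.8 °C = 16.8 − 6.3 = 10.5 DD/day.
Total K = 103 + 155 + 156 = 414 DD.
Total duration = 414 / 10.5 = 39.429 ≈ 39.4 days.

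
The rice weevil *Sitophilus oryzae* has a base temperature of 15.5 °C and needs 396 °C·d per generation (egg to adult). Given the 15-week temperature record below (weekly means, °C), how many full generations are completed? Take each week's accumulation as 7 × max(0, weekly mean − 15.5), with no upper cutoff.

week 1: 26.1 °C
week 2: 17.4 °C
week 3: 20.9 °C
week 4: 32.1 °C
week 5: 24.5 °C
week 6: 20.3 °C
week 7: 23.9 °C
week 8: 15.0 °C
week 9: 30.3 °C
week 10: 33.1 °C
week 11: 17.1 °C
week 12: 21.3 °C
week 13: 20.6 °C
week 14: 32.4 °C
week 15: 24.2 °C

Weekly DD (7 × max(0, T̄ − 15.5)): 74.2, 13.3, 37.8, 116.2, 63.0, 33.6, 58.8, 0.0, 103.6, 123.2, 11.2, 40.6, 35.7, 118.3, 60.9.
Season total = 890.4 DD.
Complete generations = ⌊890.4 / 396⌋ = 2.

2 generations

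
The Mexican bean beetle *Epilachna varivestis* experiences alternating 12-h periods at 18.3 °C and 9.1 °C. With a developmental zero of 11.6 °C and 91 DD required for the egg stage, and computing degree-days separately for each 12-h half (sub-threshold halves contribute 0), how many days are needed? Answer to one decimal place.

27.2 days

Day half: max(0, 18.3 − 11.6) × 0.5 = 6.7 × 0.5 = 3.35 DD.
Night half: max(0, 9.1 − 11.6) × 0.5 = 0.0 × 0.5 = 0.00 DD.
Per 24 h: 3.35 DD/day.
Duration = 91 / 3.35 = 27.164 ≈ 27.2 days.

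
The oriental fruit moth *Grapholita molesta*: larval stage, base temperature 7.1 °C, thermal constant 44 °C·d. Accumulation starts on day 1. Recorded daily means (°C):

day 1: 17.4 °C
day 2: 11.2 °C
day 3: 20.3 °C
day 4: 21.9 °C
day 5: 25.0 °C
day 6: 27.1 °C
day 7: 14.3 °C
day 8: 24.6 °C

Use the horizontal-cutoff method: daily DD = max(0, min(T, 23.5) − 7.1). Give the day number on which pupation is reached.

day 5

Daily DD above 7.1 °C (capped at 16.4): 10.3, 4.1, 13.2, 14.8, 16.4, 16.4, 7.2, 16.4.
Cumulative: 10.3, 14.4, 27.6, 42.4, 58.8, 75.2, 82.4, 98.8.
The total first reaches 44 DD on day 5.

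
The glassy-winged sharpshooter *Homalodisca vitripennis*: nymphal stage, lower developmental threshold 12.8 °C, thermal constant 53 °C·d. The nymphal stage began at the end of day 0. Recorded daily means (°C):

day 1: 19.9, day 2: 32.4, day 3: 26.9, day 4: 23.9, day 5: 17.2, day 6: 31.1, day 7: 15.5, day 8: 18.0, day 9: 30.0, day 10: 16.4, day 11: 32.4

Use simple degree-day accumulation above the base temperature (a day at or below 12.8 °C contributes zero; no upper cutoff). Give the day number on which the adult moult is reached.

day 5

Daily DD above 12.8 °C: 7.1, 19.6, 14.1, 11.1, 4.4, 18.3, 2.7, 5.2, 17.2, 3.6, 19.6.
Cumulative: 7.1, 26.7, 40.8, 51.9, 56.3, 74.6, 77.3, 82.5, 99.7, 103.3, 122.9.
The total first reaches 53 DD on day 5.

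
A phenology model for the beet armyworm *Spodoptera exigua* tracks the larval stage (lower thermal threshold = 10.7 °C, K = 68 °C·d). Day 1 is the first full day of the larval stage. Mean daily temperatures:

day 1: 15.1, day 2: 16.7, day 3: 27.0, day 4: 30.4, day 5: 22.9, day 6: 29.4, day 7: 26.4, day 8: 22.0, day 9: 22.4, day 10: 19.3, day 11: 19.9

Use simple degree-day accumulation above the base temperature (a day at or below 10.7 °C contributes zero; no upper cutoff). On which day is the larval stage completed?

Daily DD above 10.7 °C: 4.4, 6.0, 16.3, 19.7, 12.2, 18.7, 15.7, 11.3, 11.7, 8.6, 9.2.
Cumulative: 4.4, 10.4, 26.7, 46.4, 58.6, 77.3, 93.0, 104.3, 116.0, 124.6, 133.8.
The total first reaches 68 DD on day 6.

day 6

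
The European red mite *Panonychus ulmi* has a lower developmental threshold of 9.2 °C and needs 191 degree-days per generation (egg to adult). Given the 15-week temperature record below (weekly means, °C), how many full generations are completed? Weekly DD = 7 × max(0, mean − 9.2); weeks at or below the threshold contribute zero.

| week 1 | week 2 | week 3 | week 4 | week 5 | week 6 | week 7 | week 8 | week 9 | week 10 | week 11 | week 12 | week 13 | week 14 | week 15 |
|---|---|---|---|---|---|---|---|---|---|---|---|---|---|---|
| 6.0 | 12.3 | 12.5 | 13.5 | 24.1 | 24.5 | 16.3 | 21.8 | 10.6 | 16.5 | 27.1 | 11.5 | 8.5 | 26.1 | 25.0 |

4 generations

Weekly DD (7 × max(0, T̄ − 9.2)): 0.0, 21.7, 23.1, 30.1, 104.3, 107.1, 49.7, 88.2, 9.8, 51.1, 125.3, 16.1, 0.0, 118.3, 110.6.
Season total = 855.4 DD.
Complete generations = ⌊855.4 / 191⌋ = 4.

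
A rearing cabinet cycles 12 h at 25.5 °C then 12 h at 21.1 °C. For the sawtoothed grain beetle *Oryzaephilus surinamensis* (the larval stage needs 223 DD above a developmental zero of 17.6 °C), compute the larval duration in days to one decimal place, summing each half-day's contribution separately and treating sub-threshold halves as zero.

39.1 days

Day half: max(0, 25.5 − 17.6) × 0.5 = 7.9 × 0.5 = 3.95 DD.
Night half: max(0, 21.1 − 17.6) × 0.5 = 3.5 × 0.5 = 1.75 DD.
Per 24 h: 5.70 DD/day.
Duration = 223 / 5.70 = 39.123 ≈ 39.1 days.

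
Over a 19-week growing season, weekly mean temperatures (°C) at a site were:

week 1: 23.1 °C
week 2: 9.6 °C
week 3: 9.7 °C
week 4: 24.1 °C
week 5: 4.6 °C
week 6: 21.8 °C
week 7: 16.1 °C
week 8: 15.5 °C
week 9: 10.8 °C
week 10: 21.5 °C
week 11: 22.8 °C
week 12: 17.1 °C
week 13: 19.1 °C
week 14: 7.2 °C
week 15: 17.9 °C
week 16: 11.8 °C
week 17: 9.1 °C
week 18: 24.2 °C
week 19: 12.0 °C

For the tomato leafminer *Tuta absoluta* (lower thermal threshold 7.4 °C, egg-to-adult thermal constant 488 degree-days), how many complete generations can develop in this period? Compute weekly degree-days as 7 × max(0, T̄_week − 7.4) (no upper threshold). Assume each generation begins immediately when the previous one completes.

Weekly DD (7 × max(0, T̄ − 7.4)): 109.9, 15.4, 16.1, 116.9, 0.0, 100.8, 60.9, 56.7, 23.8, 98.7, 107.8, 67.9, 81.9, 0.0, 73.5, 30.8, 11.9, 117.6, 32.2.
Season total = 1122.8 DD.
Complete generations = ⌊1122.8 / 488⌋ = 2.

2 generations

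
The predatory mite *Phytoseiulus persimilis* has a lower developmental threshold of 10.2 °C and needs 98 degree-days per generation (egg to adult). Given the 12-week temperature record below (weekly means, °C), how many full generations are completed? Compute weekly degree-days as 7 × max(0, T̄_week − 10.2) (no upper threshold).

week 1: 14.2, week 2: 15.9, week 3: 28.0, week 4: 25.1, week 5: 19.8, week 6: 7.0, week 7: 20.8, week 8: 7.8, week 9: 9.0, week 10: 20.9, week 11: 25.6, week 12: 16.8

Weekly DD (7 × max(0, T̄ − 10.2)): 28.0, 39.9, 124.6, 104.3, 67.2, 0.0, 74.2, 0.0, 0.0, 74.9, 107.8, 46.2.
Season total = 667.1 DD.
Complete generations = ⌊667.1 / 98⌋ = 6.

6 generations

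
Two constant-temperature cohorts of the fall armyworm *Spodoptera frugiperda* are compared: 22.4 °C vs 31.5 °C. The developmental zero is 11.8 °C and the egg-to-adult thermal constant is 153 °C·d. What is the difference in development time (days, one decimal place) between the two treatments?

At 22.4 °C: 153 / (22.4 − 11.8) = 153 / 10.6 = 14.434 d.
At 31.5 °C: 153 / (31.5 − 11.8) = 153 / 19.7 = 7.766 d.
Difference = |14.434 − 7.766| = 6.667 ≈ 6.7 days.

6.7 days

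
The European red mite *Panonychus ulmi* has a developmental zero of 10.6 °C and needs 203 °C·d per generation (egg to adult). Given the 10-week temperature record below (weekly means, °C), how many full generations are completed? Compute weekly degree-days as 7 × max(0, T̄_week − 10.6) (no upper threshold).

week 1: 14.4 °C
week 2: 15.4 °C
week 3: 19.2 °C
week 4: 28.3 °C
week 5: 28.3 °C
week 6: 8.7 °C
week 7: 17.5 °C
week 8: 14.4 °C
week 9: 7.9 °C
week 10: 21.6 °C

Weekly DD (7 × max(0, T̄ − 10.6)): 26.6, 33.6, 60.2, 123.9, 123.9, 0.0, 48.3, 26.6, 0.0, 77.0.
Season total = 520.1 DD.
Complete generations = ⌊520.1 / 203⌋ = 2.

2 generations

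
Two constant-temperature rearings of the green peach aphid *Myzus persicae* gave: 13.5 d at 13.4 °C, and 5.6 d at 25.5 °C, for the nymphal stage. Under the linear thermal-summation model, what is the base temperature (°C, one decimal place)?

Equal thermal constants: D₁(T₁ − T_b) = D₂(T₂ − T_b).
13.5·(13.4 − T_b) = 5.6·(25.5 − T_b)
T_b = (13.5·13.4 − 5.6·25.5) / (13.5 − 5.6) = 38.10 / 7.9 = 4.823 °C ≈ 4.8 °C.

4.8 °C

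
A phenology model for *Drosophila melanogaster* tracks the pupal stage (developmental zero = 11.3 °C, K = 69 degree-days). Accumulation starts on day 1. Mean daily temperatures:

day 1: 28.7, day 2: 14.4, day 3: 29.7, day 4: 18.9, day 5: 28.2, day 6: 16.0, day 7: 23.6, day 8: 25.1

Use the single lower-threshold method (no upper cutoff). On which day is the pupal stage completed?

day 7

Daily DD above 11.3 °C: 17.4, 3.1, 18.4, 7.6, 16.9, 4.7, 12.3, 13.8.
Cumulative: 17.4, 20.5, 38.9, 46.5, 63.4, 68.1, 80.4, 94.2.
The total first reaches 69 DD on day 7.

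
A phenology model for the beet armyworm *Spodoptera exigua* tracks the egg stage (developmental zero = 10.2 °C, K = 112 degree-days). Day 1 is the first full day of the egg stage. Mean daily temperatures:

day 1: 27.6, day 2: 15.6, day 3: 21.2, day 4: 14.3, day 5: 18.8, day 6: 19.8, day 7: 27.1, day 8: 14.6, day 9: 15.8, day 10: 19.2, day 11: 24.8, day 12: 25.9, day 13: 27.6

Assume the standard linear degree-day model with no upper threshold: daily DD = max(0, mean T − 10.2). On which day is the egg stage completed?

day 12

Daily DD above 10.2 °C: 17.4, 5.4, 11.0, 4.1, 8.6, 9.6, 16.9, 4.4, 5.6, 9.0, 14.6, 15.7, 17.4.
Cumulative: 17.4, 22.8, 33.8, 37.9, 46.5, 56.1, 73.0, 77.4, 83.0, 92.0, 106.6, 122.3, 139.7.
The total first reaches 112 DD on day 12.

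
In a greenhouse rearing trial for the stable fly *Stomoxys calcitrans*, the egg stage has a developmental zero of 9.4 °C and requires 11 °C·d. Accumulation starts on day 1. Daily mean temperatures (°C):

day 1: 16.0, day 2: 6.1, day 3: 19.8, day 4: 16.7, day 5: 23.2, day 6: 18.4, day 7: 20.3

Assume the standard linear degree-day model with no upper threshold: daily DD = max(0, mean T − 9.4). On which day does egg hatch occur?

day 3

Daily DD above 9.4 °C: 6.6, 0.0, 10.4, 7.3, 13.8, 9.0, 10.9.
Cumulative: 6.6, 6.6, 17.0, 24.3, 38.1, 47.1, 58.0.
The total first reaches 11 DD on day 3.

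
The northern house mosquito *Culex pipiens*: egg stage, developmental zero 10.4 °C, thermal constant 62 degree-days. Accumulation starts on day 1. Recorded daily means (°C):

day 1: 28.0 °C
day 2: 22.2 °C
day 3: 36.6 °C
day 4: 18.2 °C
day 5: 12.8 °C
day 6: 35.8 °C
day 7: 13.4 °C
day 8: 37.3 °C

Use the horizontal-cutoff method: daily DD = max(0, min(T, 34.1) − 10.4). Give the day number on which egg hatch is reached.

Daily DD above 10.4 °C (capped at 23.7): 17.6, 11.8, 23.7, 7.8, 2.4, 23.7, 3.0, 23.7.
Cumulative: 17.6, 29.4, 53.1, 60.9, 63.3, 87.0, 90.0, 113.7.
The total first reaches 62 DD on day 5.

day 5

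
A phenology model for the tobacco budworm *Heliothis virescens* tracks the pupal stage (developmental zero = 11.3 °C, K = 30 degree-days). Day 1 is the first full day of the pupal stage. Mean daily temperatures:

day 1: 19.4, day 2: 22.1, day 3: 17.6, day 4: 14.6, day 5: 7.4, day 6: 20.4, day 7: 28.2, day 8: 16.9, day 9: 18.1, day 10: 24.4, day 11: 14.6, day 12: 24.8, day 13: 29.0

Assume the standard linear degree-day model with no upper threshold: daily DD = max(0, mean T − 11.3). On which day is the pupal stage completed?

day 6

Daily DD above 11.3 °C: 8.1, 10.8, 6.3, 3.3, 0.0, 9.1, 16.9, 5.6, 6.8, 13.1, 3.3, 13.5, 17.7.
Cumulative: 8.1, 18.9, 25.2, 28.5, 28.5, 37.6, 54.5, 60.1, 66.9, 80.0, 83.3, 96.8, 114.5.
The total first reaches 30 DD on day 6.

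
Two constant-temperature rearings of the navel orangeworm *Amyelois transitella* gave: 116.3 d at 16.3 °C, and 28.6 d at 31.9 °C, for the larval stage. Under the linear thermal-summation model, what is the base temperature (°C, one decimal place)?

11.2 °C

Linear rate model ⇒ the product D·(T − T_b) is constant across temperatures.
116.3·(16.3 − T_b) = 28.6·(31.9 − T_b)
T_b = (116.3·16.3 − 28.6·31.9) / (116.3 − 28.6) = 983.35 / 87.7 = 11.213 °C ≈ 11.2 °C.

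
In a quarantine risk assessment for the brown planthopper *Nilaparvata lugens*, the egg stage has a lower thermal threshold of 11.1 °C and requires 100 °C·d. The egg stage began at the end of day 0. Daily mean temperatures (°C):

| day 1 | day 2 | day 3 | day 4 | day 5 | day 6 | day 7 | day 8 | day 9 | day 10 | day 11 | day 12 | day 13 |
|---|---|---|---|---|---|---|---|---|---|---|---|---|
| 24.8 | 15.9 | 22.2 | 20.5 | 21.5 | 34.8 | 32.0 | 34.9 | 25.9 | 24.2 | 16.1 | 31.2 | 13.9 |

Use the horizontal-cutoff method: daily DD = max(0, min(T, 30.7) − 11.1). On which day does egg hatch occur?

day 8

Daily DD above 11.1 °C (capped at 19.6): 13.7, 4.8, 11.1, 9.4, 10.4, 19.6, 19.6, 19.6, 14.8, 13.1, 5.0, 19.6, 2.8.
Cumulative: 13.7, 18.5, 29.6, 39.0, 49.4, 69.0, 88.6, 108.2, 123.0, 136.1, 141.1, 160.7, 163.5.
The total first reaches 100 DD on day 8.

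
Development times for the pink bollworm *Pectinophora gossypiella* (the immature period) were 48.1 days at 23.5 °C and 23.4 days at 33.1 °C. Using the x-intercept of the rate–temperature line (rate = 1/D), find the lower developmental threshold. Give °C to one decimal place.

14.4 °C

Linear rate model ⇒ the product D·(T − T_b) is constant across temperatures.
48.1·(23.5 − T_b) = 23.4·(33.1 − T_b)
T_b = (48.1·23.5 − 23.4·33.1) / (48.1 − 23.4) = 355.81 / 24.7 = 14.405 °C ≈ 14.4 °C.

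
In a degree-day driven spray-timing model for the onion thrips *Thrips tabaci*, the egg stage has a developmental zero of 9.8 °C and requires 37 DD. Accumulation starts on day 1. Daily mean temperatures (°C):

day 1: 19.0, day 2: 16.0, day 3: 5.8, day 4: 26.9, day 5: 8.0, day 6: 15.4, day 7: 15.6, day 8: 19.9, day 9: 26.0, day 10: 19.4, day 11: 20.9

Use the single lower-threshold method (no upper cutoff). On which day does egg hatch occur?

Daily DD above 9.8 °C: 9.2, 6.2, 0.0, 17.1, 0.0, 5.6, 5.8, 10.1, 16.2, 9.6, 11.1.
Cumulative: 9.2, 15.4, 15.4, 32.5, 32.5, 38.1, 43.9, 54.0, 70.2, 79.8, 90.9.
The total first reaches 37 DD on day 6.

day 6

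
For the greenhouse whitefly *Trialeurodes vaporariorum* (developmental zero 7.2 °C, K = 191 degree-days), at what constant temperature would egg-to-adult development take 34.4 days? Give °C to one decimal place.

12.8 °C

Required daily accumulation = 191 / 34.4 = 5.552 DD/day.
T = T_base + 5.552 = 7.2 + 5.552 = 12.752 ≈ 12.8 °C.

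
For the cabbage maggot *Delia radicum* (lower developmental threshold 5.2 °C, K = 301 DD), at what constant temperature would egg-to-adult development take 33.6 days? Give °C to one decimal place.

14.2 °C

Required daily accumulation = 301 / 33.6 = 8.958 DD/day.
T = T_base + 8.958 = 5.2 + 8.958 = 14.158 ≈ 14.2 °C.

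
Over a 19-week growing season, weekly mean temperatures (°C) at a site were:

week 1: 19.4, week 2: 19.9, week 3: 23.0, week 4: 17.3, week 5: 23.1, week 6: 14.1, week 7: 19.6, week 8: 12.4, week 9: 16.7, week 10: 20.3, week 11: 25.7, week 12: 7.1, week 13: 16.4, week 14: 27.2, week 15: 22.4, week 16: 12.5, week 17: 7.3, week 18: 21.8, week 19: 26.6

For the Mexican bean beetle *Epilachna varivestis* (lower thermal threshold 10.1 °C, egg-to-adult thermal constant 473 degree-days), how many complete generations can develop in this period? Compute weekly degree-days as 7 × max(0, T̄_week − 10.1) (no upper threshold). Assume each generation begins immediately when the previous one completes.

2 generations

Weekly DD (7 × max(0, T̄ − 10.1)): 65.1, 68.6, 90.3, 50.4, 91.0, 28.0, 66.5, 16.1, 46.2, 71.4, 109.2, 0.0, 44.1, 119.7, 86.1, 16.8, 0.0, 81.9, 115.5.
Season total = 1166.9 DD.
Complete generations = ⌊1166.9 / 473⌋ = 2.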